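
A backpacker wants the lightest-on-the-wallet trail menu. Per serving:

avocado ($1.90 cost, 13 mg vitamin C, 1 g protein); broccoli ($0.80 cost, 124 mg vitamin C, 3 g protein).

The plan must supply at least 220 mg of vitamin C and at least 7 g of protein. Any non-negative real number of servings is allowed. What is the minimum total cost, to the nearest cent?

$1.87

avocado only: max(220/13, 7/1) = 16.92 servings → $32.15.
broccoli only: max(220/124, 7/3) = 2.333 servings → $1.87.
avocado + broccoli with both tight: 2.447 servings and 1.518 servings → $5.86.
So the least-cost plan costs $1.87.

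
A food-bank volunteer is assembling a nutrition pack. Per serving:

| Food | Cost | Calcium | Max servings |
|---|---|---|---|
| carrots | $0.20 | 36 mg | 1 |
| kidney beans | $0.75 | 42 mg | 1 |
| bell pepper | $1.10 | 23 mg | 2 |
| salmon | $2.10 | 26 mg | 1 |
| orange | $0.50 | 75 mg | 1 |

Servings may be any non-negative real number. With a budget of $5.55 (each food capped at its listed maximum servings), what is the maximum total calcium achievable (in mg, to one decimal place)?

222.5 mg

Calcium per dollar: carrots 180, orange 150, kidney beans 56, bell pepper 20.91, salmon 12.38.
Take 1 serving of carrots: spends $0.20, +36.0 mg calcium (running total 36.0 mg).
Take 1 serving of orange: spends $0.50, +75.0 mg calcium (running total 111.0 mg).
Take 1 serving of kidney beans: spends $0.75, +42.0 mg calcium (running total 153.0 mg).
Take 2 servings of bell pepper: spends $2.20, +46.0 mg calcium (running total 199.0 mg).
Take 0.9048 servings of salmon: spends $1.90, +23.5 mg calcium (running total 222.5 mg).
Greedy by best ratio exhausts the cost allowance optimally: 222.5 mg.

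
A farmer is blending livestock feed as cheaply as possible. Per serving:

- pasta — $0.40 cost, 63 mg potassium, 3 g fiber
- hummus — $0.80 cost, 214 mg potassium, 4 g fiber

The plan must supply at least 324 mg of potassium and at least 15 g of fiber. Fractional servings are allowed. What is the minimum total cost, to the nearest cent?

$2.02

Minimising a linear cost over {potassium ≥ 324, fiber ≥ 15, servings ≥ 0} — the optimum is at a vertex, using one or two foods.
pasta only: max(324/63, 15/3) = 5.143 servings → $2.06.
hummus only: max(324/214, 15/4) = 3.75 servings → $3.00.
pasta + hummus with both tight: 4.908 servings and 0.06923 servings → $2.02.
So the least-cost plan costs $2.02.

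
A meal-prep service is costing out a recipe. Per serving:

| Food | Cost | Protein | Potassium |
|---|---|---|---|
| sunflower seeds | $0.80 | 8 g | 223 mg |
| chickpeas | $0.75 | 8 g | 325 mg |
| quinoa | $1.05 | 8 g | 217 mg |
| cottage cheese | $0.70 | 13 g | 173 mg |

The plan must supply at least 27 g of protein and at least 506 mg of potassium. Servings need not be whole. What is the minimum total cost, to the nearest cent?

This is a tiny linear program; its minimum lies at a vertex of the feasible set. List the vertices and price them.
sunflower seeds only: max(27/8, 506/223) = 3.375 servings → $2.70.
chickpeas only: max(27/8, 506/325) = 3.375 servings → $2.53.
quinoa only: max(27/8, 506/217) = 3.375 servings → $3.54.
cottage cheese only: max(27/13, 506/173) = 2.925 servings → $2.05.
sunflower seeds + chickpeas: the both-tight solution has a negative serving — not a feasible corner.
sunflower seeds + quinoa with both targets exact would need a negative amount; discard.
sunflower seeds + cottage cheese with both tight: 1.259 servings and 1.302 servings → $1.92.
chickpeas + quinoa: intersection lies outside the first quadrant.
chickpeas + cottage cheese with both tight: 0.6712 servings and 1.664 servings → $1.67.
quinoa + cottage cheese with both tight: 1.327 servings and 1.26 servings → $2.28.
So the least-cost plan costs $1.67.

$1.67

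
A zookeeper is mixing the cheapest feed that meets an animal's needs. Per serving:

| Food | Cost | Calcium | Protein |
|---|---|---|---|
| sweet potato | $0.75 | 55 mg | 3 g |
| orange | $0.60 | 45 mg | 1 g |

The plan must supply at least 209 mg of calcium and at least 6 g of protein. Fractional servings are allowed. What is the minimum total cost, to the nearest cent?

$2.80

The cheapest plan sits at a corner of the feasible region — with two constraints it uses at most two foods.
sweet potato only: max(209/55, 6/3) = 3.8 servings → $2.85.
orange only: max(209/45, 6/1) = 6 servings → $3.60.
sweet potato + orange with both tight: 0.7625 servings and 3.712 servings → $2.80.
The minimum over all feasible corners is $2.80.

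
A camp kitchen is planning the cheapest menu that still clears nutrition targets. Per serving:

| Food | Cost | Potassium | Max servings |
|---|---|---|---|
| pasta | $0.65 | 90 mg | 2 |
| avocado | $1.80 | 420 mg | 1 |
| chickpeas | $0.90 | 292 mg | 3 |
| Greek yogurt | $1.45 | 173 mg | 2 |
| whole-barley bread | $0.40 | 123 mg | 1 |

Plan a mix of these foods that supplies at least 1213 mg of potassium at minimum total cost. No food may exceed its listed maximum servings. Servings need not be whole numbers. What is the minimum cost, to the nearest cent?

Cost per mg of potassium: chickpeas $0.0031, whole-barley bread $0.0033, avocado $0.0043, pasta $0.0072, Greek yogurt $0.0084.
Take 3 servings of chickpeas: +876.0 mg potassium for $2.70 (total $2.70, still need 337.0 mg).
Take 1 serving of whole-barley bread: +123.0 mg potassium for $0.40 (total $3.10, still need 214.0 mg).
Take 0.5095 servings of avocado: +214.0 mg potassium for $0.92 (total $4.02, still need 0.0 mg).
Filling from the cheapest source first is optimal under one linear minimum: $4.02.

$4.02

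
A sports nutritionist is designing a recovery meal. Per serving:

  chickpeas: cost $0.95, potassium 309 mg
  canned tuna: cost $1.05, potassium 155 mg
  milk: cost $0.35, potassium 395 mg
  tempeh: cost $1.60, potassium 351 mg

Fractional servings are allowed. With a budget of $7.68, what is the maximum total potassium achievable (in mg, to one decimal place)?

Potassium per dollar: milk 1129, chickpeas 325.3, tempeh 219.4, canned tuna 147.6.
With no serving limits, spend the whole cost allowance on milk: $7.68 / $0.35 × 395 mg = 8667.4 mg.

8667.4 mg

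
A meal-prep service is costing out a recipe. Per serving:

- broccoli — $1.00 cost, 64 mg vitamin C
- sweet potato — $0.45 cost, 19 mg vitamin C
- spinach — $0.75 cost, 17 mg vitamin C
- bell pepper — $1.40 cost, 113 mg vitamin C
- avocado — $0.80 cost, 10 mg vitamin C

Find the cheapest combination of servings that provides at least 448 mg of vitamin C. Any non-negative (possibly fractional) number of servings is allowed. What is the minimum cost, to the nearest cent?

$5.55

Cost per mg of vitamin C: bell pepper $0.0124, broccoli $0.0156, sweet potato $0.0237, spinach $0.0441, avocado $0.0800.
With no serving limits, use only bell pepper: 448 mg / 113 mg = 3.965 servings × $1.40 = $5.55.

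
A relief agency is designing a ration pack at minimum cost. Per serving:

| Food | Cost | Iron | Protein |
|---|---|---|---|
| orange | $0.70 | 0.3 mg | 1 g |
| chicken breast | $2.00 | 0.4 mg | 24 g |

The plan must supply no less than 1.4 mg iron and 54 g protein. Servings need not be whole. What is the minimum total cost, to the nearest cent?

$5.59

Minimising a linear cost over {iron ≥ 1.4, protein ≥ 54, servings ≥ 0} — the optimum is at a vertex, using one or two foods.
orange only: max(1.4/0.3, 54/1) = 54 servings → $37.80.
chicken breast only: max(1.4/0.4, 54/24) = 3.5 servings → $7.00.
orange + chicken breast with both tight: 1.765 servings and 2.176 servings → $5.59.
Cheapest feasible corner: $5.59.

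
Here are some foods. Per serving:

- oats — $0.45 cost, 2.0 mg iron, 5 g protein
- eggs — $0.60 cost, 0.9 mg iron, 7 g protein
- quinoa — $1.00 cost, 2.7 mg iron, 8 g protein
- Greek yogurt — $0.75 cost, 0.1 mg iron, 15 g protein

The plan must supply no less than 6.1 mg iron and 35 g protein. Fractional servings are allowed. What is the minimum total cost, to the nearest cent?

For a min-cost LP with two ≥-constraints, a basic feasible solution has at most two positive variables.
oats only: max(6.1/2.0, 35/5) = 7 servings → $3.15.
eggs only: max(6.1/0.9, 35/7) = 6.778 servings → $4.07.
quinoa only: max(6.1/2.7, 35/8) = 4.375 servings → $4.38.
Greek yogurt only: max(6.1/0.1, 35/15) = 61 servings → $45.75.
oats + eggs with both tight: 1.179 servings and 4.158 servings → $3.03.
oats + quinoa: intersection lies outside the first quadrant.
oats + Greek yogurt with both tight: 2.983 servings and 1.339 servings → $2.35.
eggs + quinoa with both tight: 3.906 servings and 0.9573 servings → $3.30.
eggs + Greek yogurt with both targets exact would need a negative amount; discard.
quinoa + Greek yogurt with both tight: 2.217 servings and 1.151 servings → $3.08.
The minimum over all feasible corners is $2.35.

$2.35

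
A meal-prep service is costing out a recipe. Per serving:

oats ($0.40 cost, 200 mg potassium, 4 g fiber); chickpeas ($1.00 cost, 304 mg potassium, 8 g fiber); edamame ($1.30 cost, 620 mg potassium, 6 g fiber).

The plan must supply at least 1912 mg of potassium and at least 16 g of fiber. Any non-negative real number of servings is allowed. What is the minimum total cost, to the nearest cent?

$3.82

Minimising a linear cost over {potassium ≥ 1912, fiber ≥ 16, servings ≥ 0} — the optimum is at a vertex, using one or two foods.
oats only: max(1912/200, 16/4) = 9.56 servings → $3.82.
chickpeas only: max(1912/304, 16/8) = 6.289 servings → $6.29.
edamame only: max(1912/620, 16/6) = 3.084 servings → $4.01.
oats + chickpeas: intersection lies outside the first quadrant.
oats + edamame: intersection lies outside the first quadrant.
chickpeas + edamame: the both-tight solution has a negative serving — not a feasible corner.
Cheapest feasible corner: $3.82.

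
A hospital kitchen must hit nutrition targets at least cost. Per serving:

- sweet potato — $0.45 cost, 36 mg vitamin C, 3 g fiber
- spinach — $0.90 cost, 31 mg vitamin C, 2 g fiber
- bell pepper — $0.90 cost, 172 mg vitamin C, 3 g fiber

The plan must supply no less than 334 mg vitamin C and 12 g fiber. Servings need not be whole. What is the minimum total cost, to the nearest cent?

$2.43

For a min-cost LP with two ≥-constraints, a basic feasible solution has at most two positive variables.
sweet potato only: max(334/36, 12/3) = 9.278 servings → $4.17.
spinach only: max(334/31, 12/2) = 10.77 servings → $9.70.
bell pepper only: max(334/172, 12/3) = 4 servings → $3.60.
sweet potato + spinach: the both-tight solution has a negative serving — not a feasible corner.
sweet potato + bell pepper with both tight: 2.603 servings and 1.397 servings → $2.43.
spinach + bell pepper with both tight: 4.231 servings and 1.179 servings → $4.87.
So the least-cost plan costs $2.43.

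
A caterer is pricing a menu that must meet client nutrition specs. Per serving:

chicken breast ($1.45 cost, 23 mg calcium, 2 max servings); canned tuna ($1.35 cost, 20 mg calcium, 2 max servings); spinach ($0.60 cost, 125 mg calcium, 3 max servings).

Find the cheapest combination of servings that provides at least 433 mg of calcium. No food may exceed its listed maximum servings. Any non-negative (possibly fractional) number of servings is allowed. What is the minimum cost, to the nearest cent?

$5.51

Cost per mg of calcium: spinach $0.0048, chicken breast $0.0630, canned tuna $0.0675.
Take 3 servings of spinach: +375.0 mg calcium for $1.80 (total $1.80, still need 58.0 mg).
Take 2 servings of chicken breast: +46.0 mg calcium for $2.90 (total $4.70, still need 12.0 mg).
Take 0.6 servings of canned tuna: +12.0 mg calcium for $0.81 (total $5.51, still need 0.0 mg).
Greedy by cheapest-per-mg is optimal for a single linear constraint, so the minimum cost is $5.51.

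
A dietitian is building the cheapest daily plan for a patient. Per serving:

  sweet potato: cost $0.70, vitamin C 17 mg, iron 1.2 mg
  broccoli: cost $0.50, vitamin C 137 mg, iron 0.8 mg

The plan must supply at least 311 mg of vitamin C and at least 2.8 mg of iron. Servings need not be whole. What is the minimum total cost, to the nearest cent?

Minimising a linear cost over {vitamin C ≥ 311, iron ≥ 2.8, servings ≥ 0} — the optimum is at a vertex, using one or two foods.
sweet potato only: max(311/17, 2.8/1.2) = 18.29 servings → $12.81.
broccoli only: max(311/137, 2.8/0.8) = 3.5 servings → $1.75.
sweet potato + broccoli with both tight: 0.8939 servings and 2.159 servings → $1.71.
So the least-cost plan costs $1.71.

$1.71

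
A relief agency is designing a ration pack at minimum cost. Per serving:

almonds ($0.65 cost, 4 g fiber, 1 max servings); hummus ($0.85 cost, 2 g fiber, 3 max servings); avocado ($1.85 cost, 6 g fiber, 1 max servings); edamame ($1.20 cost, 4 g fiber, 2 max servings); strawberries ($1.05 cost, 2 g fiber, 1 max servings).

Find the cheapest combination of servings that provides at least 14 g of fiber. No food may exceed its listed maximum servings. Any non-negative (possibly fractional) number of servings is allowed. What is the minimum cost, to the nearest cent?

Cost per g of fiber: almonds $0.1625, edamame $0.3000, avocado $0.3083, hummus $0.4250, strawberries $0.5250.
Take 1 serving of almonds: +4.0 g fiber for $0.65 (total $0.65, still need 10.0 g).
Take 2 servings of edamame: +8.0 g fiber for $2.40 (total $3.05, still need 2.0 g).
Take 0.3333 servings of avocado: +2.0 g fiber for $0.62 (total $3.67, still need 0.0 g).
Greedy by cheapest-per-g is optimal for a single linear constraint, so the minimum cost is $3.67.

$3.67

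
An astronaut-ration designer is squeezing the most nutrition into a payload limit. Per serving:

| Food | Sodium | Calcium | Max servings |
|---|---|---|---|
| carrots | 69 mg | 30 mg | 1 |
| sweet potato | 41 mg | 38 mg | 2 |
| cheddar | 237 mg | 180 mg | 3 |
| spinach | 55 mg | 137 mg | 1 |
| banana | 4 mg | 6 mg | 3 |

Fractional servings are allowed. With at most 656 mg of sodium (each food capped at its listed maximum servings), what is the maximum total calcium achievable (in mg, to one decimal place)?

Calcium per mg sodium: spinach 2.491, banana 1.5, sweet potato 0.9268, cheddar 0.7595, carrots 0.4348.
Take 1 serving of spinach: uses 55 mg sodium, +137.0 mg calcium (running total 137.0 mg).
Take 3 servings of banana: uses 12 mg sodium, +18.0 mg calcium (running total 155.0 mg).
Take 2 servings of sweet potato: uses 82 mg sodium, +76.0 mg calcium (running total 231.0 mg).
Take 2.139 servings of cheddar: uses 507 mg sodium, +385.1 mg calcium (running total 616.1 mg).
Greedy by best ratio exhausts the sodium allowance optimally: 616.1 mg.

616.1 mg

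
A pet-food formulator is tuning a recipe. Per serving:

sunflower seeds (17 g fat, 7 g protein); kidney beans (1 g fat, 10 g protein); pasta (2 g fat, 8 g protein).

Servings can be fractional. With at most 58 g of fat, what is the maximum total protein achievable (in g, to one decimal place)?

580.0 g

Protein per g fat: kidney beans 10, pasta 4, sunflower seeds 0.4118.
With no serving limits, spend the whole fat allowance on kidney beans: 58 g / 1 g × 10 g = 580.0 g.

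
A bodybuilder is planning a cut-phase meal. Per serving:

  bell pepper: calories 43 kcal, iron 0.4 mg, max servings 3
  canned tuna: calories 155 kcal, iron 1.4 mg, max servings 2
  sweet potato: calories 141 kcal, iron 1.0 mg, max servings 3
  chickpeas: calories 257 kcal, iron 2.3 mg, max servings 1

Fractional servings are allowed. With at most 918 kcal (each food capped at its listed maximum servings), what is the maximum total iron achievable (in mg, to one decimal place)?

7.9 mg

Iron per kcal: bell pepper 0.009302, canned tuna 0.009032, chickpeas 0.008949, sweet potato 0.007092.
Take 3 servings of bell pepper: uses 129 kcal, +1.2 mg iron (running total 1.2 mg).
Take 2 servings of canned tuna: uses 310 kcal, +2.8 mg iron (running total 4.0 mg).
Take 1 serving of chickpeas: uses 257 kcal, +2.3 mg iron (running total 6.3 mg).
Take 1.574 servings of sweet potato: uses 222 kcal, +1.6 mg iron (running total 7.9 mg).
Filling greedily by iron-per-kcal is optimal for one linear limit, giving 7.9 mg.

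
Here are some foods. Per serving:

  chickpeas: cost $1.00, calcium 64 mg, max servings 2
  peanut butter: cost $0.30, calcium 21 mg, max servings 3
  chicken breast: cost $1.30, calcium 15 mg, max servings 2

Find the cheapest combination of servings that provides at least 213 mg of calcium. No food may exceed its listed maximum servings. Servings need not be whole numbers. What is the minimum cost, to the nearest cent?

Cost per mg of calcium: peanut butter $0.0143, chickpeas $0.0156, chicken breast $0.0867.
Take 3 servings of peanut butter: +63.0 mg calcium for $0.90 (total $0.90, still need 150.0 mg).
Take 2 servings of chickpeas: +128.0 mg calcium for $2.00 (total $2.90, still need 22.0 mg).
Take 1.467 servings of chicken breast: +22.0 mg calcium for $1.91 (total $4.81, still need 0.0 mg).
Filling from the cheapest source first is optimal under one linear minimum: $4.81.

$4.81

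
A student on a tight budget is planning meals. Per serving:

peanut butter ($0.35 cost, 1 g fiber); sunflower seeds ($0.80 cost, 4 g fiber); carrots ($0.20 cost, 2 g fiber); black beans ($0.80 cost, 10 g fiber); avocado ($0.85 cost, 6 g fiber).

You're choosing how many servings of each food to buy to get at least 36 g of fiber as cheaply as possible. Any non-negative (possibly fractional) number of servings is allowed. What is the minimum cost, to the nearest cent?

Cost per g of fiber: black beans $0.0800, carrots $0.1000, avocado $0.1417, sunflower seeds $0.2000, peanut butter $0.3500.
With no serving limits, use only black beans: 36 g / 10 g = 3.6 servings × $0.80 = $2.88.

$2.88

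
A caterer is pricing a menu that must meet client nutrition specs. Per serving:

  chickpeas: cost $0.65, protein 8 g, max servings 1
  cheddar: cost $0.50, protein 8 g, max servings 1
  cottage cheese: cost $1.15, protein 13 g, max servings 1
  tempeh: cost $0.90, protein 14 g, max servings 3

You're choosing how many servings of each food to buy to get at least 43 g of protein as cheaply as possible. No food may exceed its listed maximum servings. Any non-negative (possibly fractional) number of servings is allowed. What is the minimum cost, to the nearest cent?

Cost per g of protein: cheddar $0.0625, tempeh $0.0643, chickpeas $0.0813, cottage cheese $0.0885.
Take 1 serving of cheddar: +8.0 g protein for $0.50 (total $0.50, still need 35.0 g).
Take 2.5 servings of tempeh: +35.0 g protein for $2.25 (total $2.75, still need 0.0 g).
Greedy by cheapest-per-g is optimal for a single linear constraint, so the minimum cost is $2.75.

$2.75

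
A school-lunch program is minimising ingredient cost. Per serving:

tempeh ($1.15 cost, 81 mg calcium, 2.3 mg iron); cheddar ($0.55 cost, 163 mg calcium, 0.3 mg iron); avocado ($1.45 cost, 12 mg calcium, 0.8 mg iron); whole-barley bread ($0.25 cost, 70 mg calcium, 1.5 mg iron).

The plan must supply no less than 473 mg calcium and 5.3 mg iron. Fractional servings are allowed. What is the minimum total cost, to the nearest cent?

At the optimum either one food covers both requirements or two foods hit both targets exactly; no other combination can be cheaper.
tempeh only: max(473/81, 5.3/2.3) = 5.84 servings → $6.72.
cheddar only: max(473/163, 5.3/0.3) = 17.67 servings → $9.72.
avocado only: max(473/12, 5.3/0.8) = 39.42 servings → $57.15.
whole-barley bread only: max(473/70, 5.3/1.5) = 6.757 servings → $1.69.
tempeh + cheddar with both tight: 2.059 servings and 1.878 servings → $3.40.
tempeh + avocado: the both-tight solution has a negative serving — not a feasible corner.
tempeh + whole-barley bread with both targets exact would need a negative amount; discard.
cheddar + avocado with both tight: 2.483 servings and 5.694 servings → $9.62.
cheddar + whole-barley bread with both tight: 1.515 servings and 3.23 servings → $1.64.
avocado + whole-barley bread: the both-tight solution has a negative serving — not a feasible corner.
The minimum over all feasible corners is $1.64.

$1.64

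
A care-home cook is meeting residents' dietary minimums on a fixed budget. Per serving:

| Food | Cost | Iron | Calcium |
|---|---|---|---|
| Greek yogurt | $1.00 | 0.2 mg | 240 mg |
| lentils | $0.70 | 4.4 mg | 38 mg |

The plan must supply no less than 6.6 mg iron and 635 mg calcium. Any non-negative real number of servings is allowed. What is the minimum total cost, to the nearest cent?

$3.40

Minimising a linear cost over {iron ≥ 6.6, calcium ≥ 635, servings ≥ 0} — the optimum is at a vertex, using one or two foods.
Greek yogurt only: max(6.6/0.2, 635/240) = 33 servings → $33.00.
lentils only: max(6.6/4.4, 635/38) = 16.71 servings → $11.70.
Greek yogurt + lentils with both tight: 2.426 servings and 1.39 servings → $3.40.
So the least-cost plan costs $3.40.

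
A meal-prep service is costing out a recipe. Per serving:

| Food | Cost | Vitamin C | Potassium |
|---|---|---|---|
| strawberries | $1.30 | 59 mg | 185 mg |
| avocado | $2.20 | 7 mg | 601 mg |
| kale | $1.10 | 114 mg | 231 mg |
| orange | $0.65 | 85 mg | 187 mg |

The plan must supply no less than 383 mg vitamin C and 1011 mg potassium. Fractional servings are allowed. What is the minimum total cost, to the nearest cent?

For a min-cost LP with two ≥-constraints, a basic feasible solution has at most two positive variables.
strawberries only: max(383/59, 1011/185) = 6.492 servings → $8.44.
avocado only: max(383/7, 1011/601) = 54.71 servings → $120.37.
kale only: max(383/114, 1011/231) = 4.377 servings → $4.81.
orange only: max(383/85, 1011/187) = 5.406 servings → $3.51.
strawberries + avocado: intersection lies outside the first quadrant.
strawberries + kale with both tight: 3.589 servings and 1.502 servings → $6.32.
strawberries + orange with both tight: 3.051 servings and 2.388 servings → $5.52.
avocado + kale with both tight: 0.4003 servings and 3.335 servings → $4.55.
avocado + orange with both tight: 0.2876 servings and 4.482 servings → $3.55.
kale + orange: the both-tight solution has a negative serving — not a feasible corner.
Cheapest feasible corner: $3.51.

$3.51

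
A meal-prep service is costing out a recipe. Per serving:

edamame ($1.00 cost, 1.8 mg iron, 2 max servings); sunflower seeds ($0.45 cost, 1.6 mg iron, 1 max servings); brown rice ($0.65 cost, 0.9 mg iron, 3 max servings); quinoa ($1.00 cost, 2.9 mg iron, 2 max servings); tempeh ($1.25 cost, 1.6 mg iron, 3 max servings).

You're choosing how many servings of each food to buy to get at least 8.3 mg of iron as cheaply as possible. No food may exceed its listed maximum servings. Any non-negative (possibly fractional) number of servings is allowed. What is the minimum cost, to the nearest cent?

$2.95

Cost per mg of iron: sunflower seeds $0.2812, quinoa $0.3448, edamame $0.5556, brown rice $0.7222, tempeh $0.7812.
Take 1 serving of sunflower seeds: +1.6 mg iron for $0.45 (total $0.45, still need 6.7 mg).
Take 2 servings of quinoa: +5.8 mg iron for $2.00 (total $2.45, still need 0.9 mg).
Take 0.5 servings of edamame: +0.9 mg iron for $0.50 (total $2.95, still need 0.0 mg).
Greedy by cheapest-per-mg is optimal for a single linear constraint, so the minimum cost is $2.95.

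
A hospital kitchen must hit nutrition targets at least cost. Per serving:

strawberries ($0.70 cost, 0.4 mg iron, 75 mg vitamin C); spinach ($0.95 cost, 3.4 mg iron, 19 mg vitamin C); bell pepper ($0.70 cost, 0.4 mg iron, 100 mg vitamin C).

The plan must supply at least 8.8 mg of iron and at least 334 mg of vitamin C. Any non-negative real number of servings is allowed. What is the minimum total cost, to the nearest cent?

With two linear requirements the optimum uses one or two foods; enumerate the corners.
strawberries only: max(8.8/0.4, 334/75) = 22 servings → $15.40.
spinach only: max(8.8/3.4, 334/19) = 17.58 servings → $16.70.
bell pepper only: max(8.8/0.4, 334/100) = 22 servings → $15.40.
strawberries + spinach with both tight: 3.914 servings and 2.128 servings → $4.76.
strawberries + bell pepper: intersection lies outside the first quadrant.
spinach + bell pepper with both tight: 2.245 servings and 2.913 servings → $4.17.
Cheapest feasible corner: $4.17.

$4.17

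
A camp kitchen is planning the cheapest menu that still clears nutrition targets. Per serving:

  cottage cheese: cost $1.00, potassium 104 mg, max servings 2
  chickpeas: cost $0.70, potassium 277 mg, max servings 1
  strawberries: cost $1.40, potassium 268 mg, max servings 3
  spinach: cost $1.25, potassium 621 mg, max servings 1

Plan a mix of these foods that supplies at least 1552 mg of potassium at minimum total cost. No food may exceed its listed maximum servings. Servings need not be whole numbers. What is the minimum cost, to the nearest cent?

$5.37

Cost per mg of potassium: spinach $0.0020, chickpeas $0.0025, strawberries $0.0052, cottage cheese $0.0096.
Take 1 serving of spinach: +621.0 mg potassium for $1.25 (total $1.25, still need 931.0 mg).
Take 1 serving of chickpeas: +277.0 mg potassium for $0.70 (total $1.95, still need 654.0 mg).
Take 2.44 servings of strawberries: +654.0 mg potassium for $3.42 (total $5.37, still need 0.0 mg).
Filling from the cheapest source first is optimal under one linear minimum: $5.37.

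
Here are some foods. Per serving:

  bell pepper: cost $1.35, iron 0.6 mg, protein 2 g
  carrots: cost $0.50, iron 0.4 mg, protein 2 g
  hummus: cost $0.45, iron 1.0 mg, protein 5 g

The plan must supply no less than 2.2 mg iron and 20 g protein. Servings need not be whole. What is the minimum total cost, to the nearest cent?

Check every corner: each single food scaled to meet both minima, and each pair solved so both constraints bind.
bell pepper only: max(2.2/0.6, 20/2) = 10 servings → $13.50.
carrots only: max(2.2/0.4, 20/2) = 10 servings → $5.00.
hummus only: max(2.2/1.0, 20/5) = 4 servings → $1.80.
bell pepper + carrots: the both-tight solution has a negative serving — not a feasible corner.
bell pepper + hummus: the both-tight solution has a negative serving — not a feasible corner.
carrots + hummus (both tight): parallel constraints — no distinct corner.
Cheapest feasible corner: $1.80.

$1.80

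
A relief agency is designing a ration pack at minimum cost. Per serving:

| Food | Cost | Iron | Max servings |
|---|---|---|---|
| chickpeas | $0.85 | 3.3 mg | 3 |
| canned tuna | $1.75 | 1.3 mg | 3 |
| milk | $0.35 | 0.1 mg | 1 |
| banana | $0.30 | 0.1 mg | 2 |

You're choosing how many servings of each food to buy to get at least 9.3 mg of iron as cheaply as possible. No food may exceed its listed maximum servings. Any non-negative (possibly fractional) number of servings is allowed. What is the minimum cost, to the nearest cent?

$2.40

Cost per mg of iron: chickpeas $0.2576, canned tuna $1.3462, banana $3.0000, milk $3.5000.
Take 2.818 servings of chickpeas: +9.3 mg iron for $2.40 (total $2.40, still need 0.0 mg).
Greedy by cheapest-per-mg is optimal for a single linear constraint, so the minimum cost is $2.40.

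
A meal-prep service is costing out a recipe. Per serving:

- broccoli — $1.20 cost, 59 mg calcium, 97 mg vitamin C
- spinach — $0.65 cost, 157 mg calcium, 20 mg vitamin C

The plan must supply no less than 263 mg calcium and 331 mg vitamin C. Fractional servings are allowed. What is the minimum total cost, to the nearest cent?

$4.27

The cheapest plan sits at a corner of the feasible region — with two constraints it uses at most two foods.
broccoli only: max(263/59, 331/97) = 4.458 servings → $5.35.
spinach only: max(263/157, 331/20) = 16.55 servings → $10.76.
broccoli + spinach with both tight: 3.325 servings and 0.4258 servings → $4.27.
The minimum over all feasible corners is $4.27.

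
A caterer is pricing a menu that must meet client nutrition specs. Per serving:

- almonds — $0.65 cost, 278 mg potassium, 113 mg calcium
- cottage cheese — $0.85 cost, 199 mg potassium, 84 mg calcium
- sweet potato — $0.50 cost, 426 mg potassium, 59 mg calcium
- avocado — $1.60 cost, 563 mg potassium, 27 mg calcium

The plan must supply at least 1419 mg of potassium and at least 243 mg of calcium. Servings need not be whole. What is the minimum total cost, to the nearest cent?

$1.87

Check every corner: each single food scaled to meet both minima, and each pair solved so both constraints bind.
almonds only: max(1419/278, 243/113) = 5.104 servings → $3.32.
cottage cheese only: max(1419/199, 243/84) = 7.131 servings → $6.06.
sweet potato only: max(1419/426, 243/59) = 4.119 servings → $2.06.
avocado only: max(1419/563, 243/27) = 9 servings → $14.40.
almonds + cottage cheese with both targets exact would need a negative amount; discard.
almonds + sweet potato with both tight: 0.6238 servings and 2.924 servings → $1.87.
almonds + avocado with both tight: 1.755 servings and 1.654 servings → $3.79.
cottage cheese + sweet potato with both tight: 0.8234 servings and 2.946 servings → $2.17.
cottage cheese + avocado with both tight: 2.35 servings and 1.69 servings → $4.70.
sweet potato + avocado: intersection lies outside the first quadrant.
So the least-cost plan costs $1.87.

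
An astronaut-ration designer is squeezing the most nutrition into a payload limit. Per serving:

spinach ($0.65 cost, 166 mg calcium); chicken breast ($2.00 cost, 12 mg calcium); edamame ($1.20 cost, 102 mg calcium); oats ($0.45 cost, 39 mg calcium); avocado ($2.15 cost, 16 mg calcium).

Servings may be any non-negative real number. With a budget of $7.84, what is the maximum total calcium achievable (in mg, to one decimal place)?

Calcium per dollar: spinach 255.4, oats 86.67, edamame 85, avocado 7.442, chicken breast 6.
With no serving limits, spend the whole cost allowance on spinach: $7.84 / $0.65 × 166 mg = 2002.2 mg.

2002.2 mg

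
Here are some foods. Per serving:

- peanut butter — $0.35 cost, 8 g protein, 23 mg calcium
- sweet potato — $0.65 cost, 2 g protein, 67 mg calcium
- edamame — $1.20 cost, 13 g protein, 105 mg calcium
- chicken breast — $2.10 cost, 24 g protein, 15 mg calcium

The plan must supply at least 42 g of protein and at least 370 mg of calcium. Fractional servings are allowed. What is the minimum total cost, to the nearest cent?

$4.13

Minimising a linear cost over {protein ≥ 42, calcium ≥ 370, servings ≥ 0} — the optimum is at a vertex, using one or two foods.
peanut butter only: max(42/8, 370/23) = 16.09 servings → $5.63.
sweet potato only: max(42/2, 370/67) = 21 servings → $13.65.
edamame only: max(42/13, 370/105) = 3.524 servings → $4.23.
chicken breast only: max(42/24, 370/15) = 24.67 servings → $51.80.
peanut butter + sweet potato with both tight: 4.233 servings and 4.069 servings → $4.13.
peanut butter + edamame: intersection lies outside the first quadrant.
peanut butter + chicken breast: the both-tight solution has a negative serving — not a feasible corner.
sweet potato + edamame with both tight: 0.6051 servings and 3.138 servings → $4.16.
sweet potato + chicken breast with both tight: 5.228 servings and 1.314 servings → $6.16.
edamame + chicken breast: the both-tight solution has a negative serving — not a feasible corner.
The minimum over all feasible corners is $4.13.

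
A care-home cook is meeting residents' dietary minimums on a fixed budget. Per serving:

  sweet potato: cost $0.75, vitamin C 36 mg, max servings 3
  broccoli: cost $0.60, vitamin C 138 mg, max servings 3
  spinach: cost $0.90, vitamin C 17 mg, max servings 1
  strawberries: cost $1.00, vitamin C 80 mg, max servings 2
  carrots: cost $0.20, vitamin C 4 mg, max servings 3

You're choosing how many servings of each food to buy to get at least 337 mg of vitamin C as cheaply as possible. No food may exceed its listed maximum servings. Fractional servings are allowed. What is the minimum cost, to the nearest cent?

$1.47

Cost per mg of vitamin C: broccoli $0.0043, strawberries $0.0125, sweet potato $0.0208, carrots $0.0500, spinach $0.0529.
Take 2.442 servings of broccoli: +337.0 mg vitamin C for $1.47 (total $1.47, still need 0.0 mg).
Filling from the cheapest source first is optimal under one linear minimum: $1.47.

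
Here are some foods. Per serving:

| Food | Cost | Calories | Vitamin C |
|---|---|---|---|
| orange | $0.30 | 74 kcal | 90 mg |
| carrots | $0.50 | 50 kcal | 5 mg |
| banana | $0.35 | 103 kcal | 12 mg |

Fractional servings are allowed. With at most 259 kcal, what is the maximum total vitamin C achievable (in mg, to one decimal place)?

315.0 mg

Vitamin C per kcal: orange 1.216, banana 0.1165, carrots 0.1.
With no serving limits, spend the whole calories allowance on orange: 259 kcal / 74 kcal × 90 mg = 315.0 mg.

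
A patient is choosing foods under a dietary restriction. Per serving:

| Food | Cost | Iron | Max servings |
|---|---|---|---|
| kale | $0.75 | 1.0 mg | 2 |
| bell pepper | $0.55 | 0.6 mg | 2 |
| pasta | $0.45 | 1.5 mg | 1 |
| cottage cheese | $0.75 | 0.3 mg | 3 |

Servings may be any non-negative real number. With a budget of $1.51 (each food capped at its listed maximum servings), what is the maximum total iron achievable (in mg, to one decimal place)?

Iron per dollar: pasta 3.333, kale 1.333, bell pepper 1.091, cottage cheese 0.4.
Take 1 serving of pasta: spends $0.45, +1.5 mg iron (running total 1.5 mg).
Take 1.413 servings of kale: spends $1.06, +1.4 mg iron (running total 2.9 mg).
Greedy by best ratio exhausts the cost allowance optimally: 2.9 mg.

2.9 mg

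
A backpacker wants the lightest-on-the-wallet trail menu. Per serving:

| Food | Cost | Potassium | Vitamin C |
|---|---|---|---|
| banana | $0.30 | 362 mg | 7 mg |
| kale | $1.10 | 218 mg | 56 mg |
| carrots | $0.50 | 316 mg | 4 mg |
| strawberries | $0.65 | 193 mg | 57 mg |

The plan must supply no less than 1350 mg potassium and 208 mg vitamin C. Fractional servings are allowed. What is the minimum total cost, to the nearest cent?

$2.79

A basic optimal solution has at most two foods positive. Try each food alone and each pair with both targets met exactly.
banana only: max(1350/362, 208/7) = 29.71 servings → $8.91.
kale only: max(1350/218, 208/56) = 6.193 servings → $6.81.
carrots only: max(1350/316, 208/4) = 52 servings → $26.00.
strawberries only: max(1350/193, 208/57) = 6.995 servings → $4.55.
banana + kale with both tight: 1.614 servings and 3.513 servings → $4.35.
banana + carrots with both targets exact would need a negative amount; discard.
banana + strawberries with both tight: 1.909 servings and 3.415 servings → $2.79.
kale + carrots with both tight: 3.586 servings and 1.798 servings → $4.84.
kale + strawberries with both targets exact would need a negative amount; discard.
carrots + strawberries with both tight: 2.135 servings and 3.499 servings → $3.34.
Cheapest feasible corner: $2.79.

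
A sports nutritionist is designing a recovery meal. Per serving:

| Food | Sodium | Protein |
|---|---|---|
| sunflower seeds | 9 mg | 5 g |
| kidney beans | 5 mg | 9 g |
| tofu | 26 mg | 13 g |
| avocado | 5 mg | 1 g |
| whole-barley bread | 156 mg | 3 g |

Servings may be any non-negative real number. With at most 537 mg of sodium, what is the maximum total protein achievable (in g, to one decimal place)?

966.6 g

Protein per mg sodium: kidney beans 1.8, sunflower seeds 0.5556, tofu 0.5, avocado 0.2, whole-barley bread 0.01923.
With no serving limits, spend the whole sodium allowance on kidney beans: 537 mg / 5 mg × 9 g = 966.6 g.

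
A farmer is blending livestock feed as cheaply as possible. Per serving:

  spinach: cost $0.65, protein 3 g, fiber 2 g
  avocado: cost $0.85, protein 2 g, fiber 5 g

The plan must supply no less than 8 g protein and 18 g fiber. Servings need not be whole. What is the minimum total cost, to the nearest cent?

$3.17

With two linear requirements the optimum uses one or two foods; enumerate the corners.
spinach only: max(8/3, 18/2) = 9 servings → $5.85.
avocado only: max(8/2, 18/5) = 4 servings → $3.40.
spinach + avocado with both tight: 0.3636 servings and 3.455 servings → $3.17.
So the least-cost plan costs $3.17.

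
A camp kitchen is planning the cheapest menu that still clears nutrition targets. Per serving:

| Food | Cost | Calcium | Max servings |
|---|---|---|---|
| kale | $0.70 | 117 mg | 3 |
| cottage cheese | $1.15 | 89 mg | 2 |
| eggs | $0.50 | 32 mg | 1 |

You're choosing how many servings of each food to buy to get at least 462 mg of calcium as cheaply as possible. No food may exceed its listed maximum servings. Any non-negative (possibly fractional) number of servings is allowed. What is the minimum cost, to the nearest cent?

$3.53

Cost per mg of calcium: kale $0.0060, cottage cheese $0.0129, eggs $0.0156.
Take 3 servings of kale: +351.0 mg calcium for $2.10 (total $2.10, still need 111.0 mg).
Take 1.247 servings of cottage cheese: +111.0 mg calcium for $1.43 (total $3.53, still need 0.0 mg).
Greedy by cheapest-per-mg is optimal for a single linear constraint, so the minimum cost is $3.53.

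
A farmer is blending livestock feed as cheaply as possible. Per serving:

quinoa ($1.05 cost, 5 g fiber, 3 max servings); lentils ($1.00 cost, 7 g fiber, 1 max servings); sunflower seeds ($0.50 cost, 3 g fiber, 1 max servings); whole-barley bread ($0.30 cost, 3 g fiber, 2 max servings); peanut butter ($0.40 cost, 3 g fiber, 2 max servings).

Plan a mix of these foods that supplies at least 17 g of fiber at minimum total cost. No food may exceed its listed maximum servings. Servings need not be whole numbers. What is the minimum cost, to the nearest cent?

$2.11

Cost per g of fiber: whole-barley bread $0.1000, peanut butter $0.1333, lentils $0.1429, sunflower seeds $0.1667, quinoa $0.2100.
Take 2 servings of whole-barley bread: +6.0 g fiber for $0.60 (total $0.60, still need 11.0 g).
Take 2 servings of peanut butter: +6.0 g fiber for $0.80 (total $1.40, still need 5.0 g).
Take 0.7143 servings of lentils: +5.0 g fiber for $0.71 (total $2.11, still need 0.0 g).
Filling from the cheapest source first is optimal under one linear minimum: $2.11.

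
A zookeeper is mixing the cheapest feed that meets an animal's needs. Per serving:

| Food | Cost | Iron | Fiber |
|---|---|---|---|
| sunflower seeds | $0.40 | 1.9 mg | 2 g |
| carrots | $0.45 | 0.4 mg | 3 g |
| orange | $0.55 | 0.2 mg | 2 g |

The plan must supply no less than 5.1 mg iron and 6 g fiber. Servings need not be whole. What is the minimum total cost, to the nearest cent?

$1.16

This is a tiny linear program; its minimum lies at a vertex of the feasible set. List the vertices and price them.
sunflower seeds only: max(5.1/1.9, 6/2) = 3 servings → $1.20.
carrots only: max(5.1/0.4, 6/3) = 12.75 servings → $5.74.
orange only: max(5.1/0.2, 6/2) = 25.5 servings → $14.03.
sunflower seeds + carrots with both tight: 2.633 servings and 0.2449 servings → $1.16.
sunflower seeds + orange with both tight: 2.647 servings and 0.3529 servings → $1.25.
carrots + orange with both targets exact would need a negative amount; discard.
So the least-cost plan costs $1.16.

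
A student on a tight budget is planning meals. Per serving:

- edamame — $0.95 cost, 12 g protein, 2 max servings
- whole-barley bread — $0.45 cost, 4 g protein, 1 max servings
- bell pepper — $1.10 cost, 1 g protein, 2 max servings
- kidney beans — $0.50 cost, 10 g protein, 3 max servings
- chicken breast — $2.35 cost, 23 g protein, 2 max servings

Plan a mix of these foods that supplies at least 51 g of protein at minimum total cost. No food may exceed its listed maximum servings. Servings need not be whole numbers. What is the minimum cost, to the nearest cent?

$3.16

Cost per g of protein: kidney beans $0.0500, edamame $0.0792, chicken breast $0.1022, whole-barley bread $0.1125, bell pepper $1.1000.
Take 3 servings of kidney beans: +30.0 g protein for $1.50 (total $1.50, still need 21.0 g).
Take 1.75 servings of edamame: +21.0 g protein for $1.66 (total $3.16, still need 0.0 g).
Filling from the cheapest source first is optimal under one linear minimum: $3.16.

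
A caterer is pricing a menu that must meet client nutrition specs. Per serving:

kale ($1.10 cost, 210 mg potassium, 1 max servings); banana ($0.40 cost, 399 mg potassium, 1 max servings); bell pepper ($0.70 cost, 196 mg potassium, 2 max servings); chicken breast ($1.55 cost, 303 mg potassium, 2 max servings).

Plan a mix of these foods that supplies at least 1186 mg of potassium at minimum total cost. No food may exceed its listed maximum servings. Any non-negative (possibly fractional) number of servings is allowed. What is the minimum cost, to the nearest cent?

Cost per mg of potassium: banana $0.0010, bell pepper $0.0036, chicken breast $0.0051, kale $0.0052.
Take 1 serving of banana: +399.0 mg potassium for $0.40 (total $0.40, still need 787.0 mg).
Take 2 servings of bell pepper: +392.0 mg potassium for $1.40 (total $1.80, still need 395.0 mg).
Take 1.304 servings of chicken breast: +395.0 mg potassium for $2.02 (total $3.82, still need 0.0 mg).
Filling from the cheapest source first is optimal under one linear minimum: $3.82.

$3.82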